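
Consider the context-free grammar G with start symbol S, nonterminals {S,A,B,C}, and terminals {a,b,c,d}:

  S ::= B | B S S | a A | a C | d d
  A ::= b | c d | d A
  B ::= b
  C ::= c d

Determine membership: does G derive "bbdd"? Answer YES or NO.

Convert to CNF:
  S -> B X3 | T1 T1 | T2 A | T2 C | b
  A -> T0 T1 | T1 A | b
  B -> b
  C -> T0 T1
  T0 -> c
  T1 -> d
  T2 -> a
  X3 -> S S

CYK fill:
  [0..0]={A,B,S}  "b"
  [1..1]={A,B,S}  "b"
  [2..2]={T1}  "d"  orig:{}
  [3..3]={T1}  "d"  orig:{}
  [0..1]={X3}  "bb"  orig:{}
  [1..2]=∅  "bd"
  [2..3]={S}  "dd"
  [0..2]=∅  "bbd"
  [1..3]={X3}  "bdd"  orig:{}
  [0..3]={S}  "bbdd"

S ∈ T[0,3] ⇒ YES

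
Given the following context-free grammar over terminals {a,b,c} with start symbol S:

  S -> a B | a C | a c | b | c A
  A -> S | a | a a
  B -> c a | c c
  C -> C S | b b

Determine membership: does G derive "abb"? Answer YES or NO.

CNF form of G:
  S -> T0 B | T0 C | T0 T1 | T1 A | b
  A -> T0 B | T0 C | T0 T0 | T0 T1 | T1 A | a | b
  B -> T1 T0 | T1 T1
  C -> C S | T2 T2
  T0 -> a
  T1 -> c
  T2 -> b

CYK fill:
  cell(0,0) a: {A,T0}  orig:{A}
  cell(1,1) b: {A,S,T2}  orig:{A,S}
  cell(2,2) b: {A,S,T2}  orig:{A,S}
  cell(0,1) ab: ∅
  cell(1,2) bb: {C}
  cell(0,2) abb: {A,S}

S ∈ T[0,2] ⇒ YES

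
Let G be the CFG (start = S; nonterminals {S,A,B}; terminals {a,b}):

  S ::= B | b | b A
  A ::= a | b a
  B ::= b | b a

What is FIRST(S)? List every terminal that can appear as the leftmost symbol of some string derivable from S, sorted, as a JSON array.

FIRST iteration:
round 1:
  A via A→a: +{a}
  A via A→b a: +{b}
  B via B→b: +{b}
  S via S→B: +{b}
  FIRST(S)={b}  FIRST(A)={a,b}  FIRST(B)={b}
round 2: (no change)
  FIRST(S)={b}  FIRST(A)={a,b}  FIRST(B)={b}

FIRST(S) = ["b"]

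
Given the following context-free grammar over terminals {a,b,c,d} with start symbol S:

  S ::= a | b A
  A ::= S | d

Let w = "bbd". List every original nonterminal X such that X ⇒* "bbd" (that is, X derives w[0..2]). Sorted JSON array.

Convert to CNF:
  S -> T0 A | a
  A -> T0 A | a | d
  T0 -> b

CYK fill — only the sub-triangle for w[0..2]:
  T[0,0] 'b' = {T0}  orig:{}
  T[1,1] 'b' = {T0}  orig:{}
  T[2,2] 'd' = {A}
  T[0,1] 'bb' = ∅
  T[1,2] 'bd' = {A,S}
  T[0,2] 'bbd' = {A,S}

Original NTs in T[0,2] deriving "bbd": ["A", "S"]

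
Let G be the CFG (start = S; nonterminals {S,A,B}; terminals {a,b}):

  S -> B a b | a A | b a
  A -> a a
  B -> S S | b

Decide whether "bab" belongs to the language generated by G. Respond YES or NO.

CNF form of G:
  S -> B X2 | T0 A | T1 T0
  A -> T0 T0
  B -> S S | b
  T0 -> a
  T1 -> b
  X2 -> T0 T1

Fill CYK table bottom-up:
  [0..0]={B,T1}  "b"  orig:{B}
  [1..1]={T0}  "a"  orig:{}
  [2..2]={B,T1}  "b"  orig:{B}
  [0..1]={S}  "ba"
  [1..2]={X2}  "ab"  orig:{}
  [0..2]={S}  "bab"

S ∈ T[0,2] ⇒ YES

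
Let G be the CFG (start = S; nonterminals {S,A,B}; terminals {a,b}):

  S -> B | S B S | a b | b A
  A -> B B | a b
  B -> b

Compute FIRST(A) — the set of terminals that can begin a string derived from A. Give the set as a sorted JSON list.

FIRST iteration:
round 1:
  A via A→a b: +{a}
  B via B→b: +{b}
  S via S→B: +{b}
  S via S→a b: +{a}
  FIRST[S]={a,b}  FIRST[A]={a}  FIRST[B]={b}
round 2:
  A via A→B B: +{b}
  FIRST[S]={a,b}  FIRST[A]={a,b}  FIRST[B]={b}
round 3: (stable)
  FIRST[S]={a,b}  FIRST[A]={a,b}  FIRST[B]={b}

FIRST(A) = ["a", "b"]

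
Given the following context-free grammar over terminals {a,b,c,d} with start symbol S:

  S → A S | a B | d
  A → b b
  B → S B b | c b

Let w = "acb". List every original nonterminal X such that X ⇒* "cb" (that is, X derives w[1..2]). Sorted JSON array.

CNF form of G:
  S -> A S | T2 B | d
  A -> T0 T0
  B -> S X3 | T1 T0
  T0 -> b
  T1 -> c
  T2 -> a
  X3 -> B T0

Fill CYK table bottom-up (cells [i..j] with 1 ≤ i ≤ j ≤ 2 only):
  T[1,1] 'c' = {T1}  orig:{}
  T[2,2] 'b' = {T0}  orig:{}
  T[1,2] 'cb' = {B}

Original NTs in T[1,2] deriving "cb": ["B"]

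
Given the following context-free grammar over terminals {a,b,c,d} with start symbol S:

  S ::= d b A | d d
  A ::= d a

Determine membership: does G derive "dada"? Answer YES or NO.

CNF form of G:
  S -> T0 T0 | T0 X3
  A -> T0 T1
  T0 -> d
  T1 -> a
  T2 -> b
  X3 -> T2 A

Fill CYK table bottom-up:
  [0..0]={T0}  "d"  orig:{}
  [1..1]={T1}  "a"  orig:{}
  [2..2]={T0}  "d"  orig:{}
  [3..3]={T1}  "a"  orig:{}
  [0..1]={A}  "da"
  [1..2]=∅  "ad"
  [2..3]={A}  "da"
  [0..2]=∅  "dad"
  [1..3]=∅  "ada"
  [0..3]=∅  "dada"

S ∉ T[0,3] ⇒ NO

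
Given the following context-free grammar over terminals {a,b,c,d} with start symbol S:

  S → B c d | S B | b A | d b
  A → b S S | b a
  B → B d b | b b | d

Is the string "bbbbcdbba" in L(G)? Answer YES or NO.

CNF form of G:
  S -> B X6 | S B | T0 A | T2 T0
  A -> T0 T1 | T0 X4
  B -> B X5 | T0 T0 | d
  T0 -> b
  T1 -> a
  T2 -> d
  T3 -> c
  X4 -> S S
  X5 -> T2 T0
  X6 -> T3 T2

CYK table (by increasing span):
  cell(0,0) b: {T0}  orig:{}
  cell(1,1) b: {T0}  orig:{}
  cell(2,2) b: {T0}  orig:{}
  cell(3,3) b: {T0}  orig:{}
  cell(4,4) c: {T3}  orig:{}
  cell(5,5) d: {B,T2}  orig:{B}
  cell(6,6) b: {T0}  orig:{}
  cell(7,7) b: {T0}  orig:{}
  cell(8,8) a: {T1}  orig:{}
  cell(0,1) bb: {B}
  cell(1,2) bb: {B}
  cell(2,3) bb: {B}
  cell(3,4) bc: ∅
  cell(4,5) cd: {X6}  orig:{}
  cell(5,6) db: {S,X5}  orig:{S}
  cell(6,7) bb: {B}
  cell(7,8) ba: {A}
  cell(0,2) bbb: ∅
  cell(1,3) bbb: ∅
  cell(2,4) bbc: ∅
  cell(3,5) bcd: ∅
  cell(4,6) cdb: ∅
  cell(5,7) dbb: ∅
  cell(6,8) bba: {S}
  cell(0,3) bbbb: ∅
  cell(1,4) bbbc: ∅
  cell(2,5) bbcd: {S}
  cell(3,6) bcdb: ∅
  cell(4,7) cdbb: ∅
  cell(5,8) dbba: ∅
  cell(0,4) bbbbc: ∅
  cell(1,5) bbbcd: ∅
  cell(2,6) bbcdb: ∅
  cell(3,7) bcdbb: ∅
  cell(4,8) cdbba: ∅
  cell(0,5) bbbbcd: ∅
  cell(1,6) bbbcdb: ∅
  cell(2,7) bbcdbb: {S}
  cell(3,8) bcdbba: ∅
  cell(0,6) bbbbcdb: ∅
  cell(1,7) bbbcdbb: ∅
  cell(2,8) bbcdbba: {X4}  orig:{}
  cell(0,7) bbbbcdbb: ∅
  cell(1,8) bbbcdbba: {A}
  cell(0,8) bbbbcdbba: {S}

S ∈ T[0,8] ⇒ YES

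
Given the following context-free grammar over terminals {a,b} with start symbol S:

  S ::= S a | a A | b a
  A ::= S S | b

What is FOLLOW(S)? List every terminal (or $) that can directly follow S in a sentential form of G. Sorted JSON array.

FIRST sets, iterate to fixpoint:
iter 1:
  A via A→b: +{b}
  S via S→a A: +{a}
  S via S→b a: +{b}
  FIRST(S)={a,b}  FIRST(A)={b}
iter 2:
  A via A→S S: +{a}
  FIRST(S)={a,b}  FIRST(A)={a,b}
iter 3: (no change)
  FIRST(S)={a,b}  FIRST(A)={a,b}

FOLLOW iteration:
seed FOLLOW(S) with $
pass 1:
  A→S S: FOLLOW(S) ⊇ FIRST(S) = {a,b}; new: +{a,b}
  S→a A: FOLLOW(A) ⊇ FOLLOW(S) ⊇ {$,a,b}; new: +{$,a,b}
  S: {$,a,b}  A: {$,a,b}
pass 2: (stable)
  S: {$,a,b}  A: {$,a,b}

FOLLOW(S) = ["$", "a", "b"]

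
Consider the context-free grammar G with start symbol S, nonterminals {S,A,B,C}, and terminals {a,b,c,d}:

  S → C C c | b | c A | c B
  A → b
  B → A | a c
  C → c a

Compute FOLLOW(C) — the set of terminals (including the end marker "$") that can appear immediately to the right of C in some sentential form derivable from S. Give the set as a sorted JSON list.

Compute FIRST by fixpoint:
pass 1:
  A via A→b: +{b}
  B via B→A: +{b}
  B via B→a c: +{a}
  C via C→c a: +{c}
  S via S→C C c: +{c}
  S via S→b: +{b}
  FIRST[S]={b,c}  FIRST[A]={b}  FIRST[B]={a,b}  FIRST[C]={c}
pass 2: done
  FIRST[S]={b,c}  FIRST[A]={b}  FIRST[B]={a,b}  FIRST[C]={c}

FOLLOW iteration:
FOLLOW(S) := {$}
pass 1:
  S→C C c: FOLLOW(C) ⊇ FIRST(C) = {c}; new: +{c}
  S→c A: FOLLOW(A) ⊇ FOLLOW(S) ⊇ {$}; new: +{$}
  S→c B: FOLLOW(B) ⊇ FOLLOW(S) ⊇ {$}; new: +{$}
  FOLLOW[S]={$}  FOLLOW[A]={$}  FOLLOW[B]={$}  FOLLOW[C]={c}
pass 2: (no change)
  FOLLOW[S]={$}  FOLLOW[A]={$}  FOLLOW[B]={$}  FOLLOW[C]={c}

FOLLOW(C) = ["c"]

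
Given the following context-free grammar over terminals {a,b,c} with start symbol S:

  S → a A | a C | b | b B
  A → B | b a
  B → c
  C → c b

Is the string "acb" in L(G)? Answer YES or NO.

Convert to CNF:
  S -> T0 B | T1 A | T1 C | b
  A -> T0 T1 | c
  B -> c
  C -> T2 T0
  T0 -> b
  T1 -> a
  T2 -> c

Fill CYK table bottom-up:
  cell(0,0) a: {T1}  orig:{}
  cell(1,1) c: {A,B,T2}  orig:{A,B}
  cell(2,2) b: {S,T0}  orig:{S}
  cell(0,1) ac: {S}
  cell(1,2) cb: {C}
  cell(0,2) acb: {S}

S ∈ T[0,2] ⇒ YES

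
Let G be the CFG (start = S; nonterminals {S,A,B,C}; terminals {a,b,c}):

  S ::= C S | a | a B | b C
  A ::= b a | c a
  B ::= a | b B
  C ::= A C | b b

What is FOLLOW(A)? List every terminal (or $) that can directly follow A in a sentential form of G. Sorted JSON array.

FIRST iteration:
iter 1:
  A via A→b a: +{b}
  A via A→c a: +{c}
  B via B→a: +{a}
  B via B→b B: +{b}
  C via C→A C: +{b,c}
  S via S→C S: +{b,c}
  S via S→a: +{a}
  FIRST(S)={a,b,c}  FIRST(A)={b,c}  FIRST(B)={a,b}  FIRST(C)={b,c}
iter 2: — fixpoint
  FIRST(S)={a,b,c}  FIRST(A)={b,c}  FIRST(B)={a,b}  FIRST(C)={b,c}

FOLLOW sets:
seed FOLLOW(S) with $
iter 1:
  C→A C: FOLLOW(A) ⊇ FIRST(C) = {b,c}; new: +{b,c}
  S→C S: FOLLOW(C) ⊇ FIRST(S) = {a,b,c}; new: +{a,b,c}
  S→a B: FOLLOW(B) ⊇ FOLLOW(S) ⊇ {$}; new: +{$}
  S→b C: FOLLOW(C) ⊇ FOLLOW(S) ⊇ {$}; new: +{$}
  S: {$}  A: {b,c}  B: {$}  C: {$,a,b,c}
iter 2: (stable)
  S: {$}  A: {b,c}  B: {$}  C: {$,a,b,c}

FOLLOW(A) = ["b", "c"]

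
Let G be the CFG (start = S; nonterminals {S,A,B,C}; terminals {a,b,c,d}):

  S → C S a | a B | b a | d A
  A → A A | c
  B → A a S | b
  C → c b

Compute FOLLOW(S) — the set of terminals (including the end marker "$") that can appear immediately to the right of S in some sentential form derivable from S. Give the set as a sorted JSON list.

FIRST iteration:
pass 1:
  A via A→c: +{c}
  B via B→A a S: +{c}
  B via B→b: +{b}
  C via C→c b: +{c}
  S via S→C S a: +{c}
  S via S→a B: +{a}
  S via S→b a: +{b}
  S via S→d A: +{d}
  FIRST(S)={a,b,c,d}  FIRST(A)={c}  FIRST(B)={b,c}  FIRST(C)={c}
pass 2: — fixpoint
  FIRST(S)={a,b,c,d}  FIRST(A)={c}  FIRST(B)={b,c}  FIRST(C)={c}

Compute FOLLOW by fixpoint:
initialize: $ ∈ FOLLOW(S)
[1]
  A→A A: FOLLOW(A) ⊇ FIRST(A) = {c}; new: +{c}
  B→A a S: FOLLOW(A) ⊇ FIRST(a) = {a}; new: +{a}
  S→C S a: FOLLOW(C) ⊇ FIRST(S) = {a,b,c,d}; new: +{a,b,c,d}
  S→C S a: FOLLOW(S) ⊇ FIRST(a) = {a}; new: +{a}
  S→a B: FOLLOW(B) ⊇ FOLLOW(S) ⊇ {$,a}; new: +{$,a}
  S→d A: FOLLOW(A) ⊇ FOLLOW(S) ⊇ {$,a}; new: +{$}
  FOLLOW[S]={$,a}  FOLLOW[A]={$,a,c}  FOLLOW[B]={$,a}  FOLLOW[C]={a,b,c,d}
[2] — fixpoint
  FOLLOW[S]={$,a}  FOLLOW[A]={$,a,c}  FOLLOW[B]={$,a}  FOLLOW[C]={a,b,c,d}

FOLLOW(S) = ["$", "a"]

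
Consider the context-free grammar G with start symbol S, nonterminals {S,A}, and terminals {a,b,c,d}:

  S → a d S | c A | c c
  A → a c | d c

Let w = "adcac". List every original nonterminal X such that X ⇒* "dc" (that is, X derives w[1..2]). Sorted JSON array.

CNF form of G:
  S -> T0 X3 | T1 A | T1 T1
  A -> T0 T1 | T2 T1
  T0 -> a
  T1 -> c
  T2 -> d
  X3 -> T2 S

CYK table (by increasing span) (cells [i..j] with 1 ≤ i ≤ j ≤ 2 only):
  [1..1]={T2}  "d"  orig:{}
  [2..2]={T1}  "c"  orig:{}
  [1..2]={A}  "dc"

Original NTs in T[1,2] deriving "dc": ["A"]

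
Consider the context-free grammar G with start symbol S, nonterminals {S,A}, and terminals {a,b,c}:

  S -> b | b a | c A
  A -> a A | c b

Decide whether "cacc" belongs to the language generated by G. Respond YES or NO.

Convert to CNF:
  S -> T1 A | T2 T0 | b
  A -> T0 A | T1 T2
  T0 -> a
  T1 -> c
  T2 -> b

CYK table (by increasing span):
  cell(0,0) c: {T1}  orig:{}
  cell(1,1) a: {T0}  orig:{}
  cell(2,2) c: {T1}  orig:{}
  cell(3,3) c: {T1}  orig:{}
  cell(0,1) ca: ∅
  cell(1,2) ac: ∅
  cell(2,3) cc: ∅
  cell(0,2) cac: ∅
  cell(1,3) acc: ∅
  cell(0,3) cacc: ∅

S ∉ T[0,3] ⇒ NO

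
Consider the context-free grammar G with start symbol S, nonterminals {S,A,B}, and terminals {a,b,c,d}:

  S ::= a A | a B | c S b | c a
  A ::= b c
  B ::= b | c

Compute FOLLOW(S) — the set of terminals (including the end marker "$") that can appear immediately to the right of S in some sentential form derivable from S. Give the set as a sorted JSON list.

Compute FIRST by fixpoint:
pass 1:
  A via A→b c: +{b}
  B via B→b: +{b}
  B via B→c: +{c}
  S via S→a A: +{a}
  S via S→c S b: +{c}
  S: {a,c}  A: {b}  B: {b,c}
pass 2: (no change)
  S: {a,c}  A: {b}  B: {b,c}

FOLLOW iteration:
FOLLOW(S) := {$}
pass 1:
  S→a A: FOLLOW(A) ⊇ FOLLOW(S) ⊇ {$}; new: +{$}
  S→a B: FOLLOW(B) ⊇ FOLLOW(S) ⊇ {$}; new: +{$}
  S→c S b: FOLLOW(S) ⊇ FIRST(b) = {b}; new: +{b}
  S: {$,b}  A: {$}  B: {$}
pass 2:
  S→a A: FOLLOW(A) ⊇ FOLLOW(S) ⊇ {$,b}; new: +{b}
  S→a B: FOLLOW(B) ⊇ FOLLOW(S) ⊇ {$,b}; new: +{b}
  S: {$,b}  A: {$,b}  B: {$,b}
pass 3: (no change)
  S: {$,b}  A: {$,b}  B: {$,b}

FOLLOW(S) = ["$", "b"]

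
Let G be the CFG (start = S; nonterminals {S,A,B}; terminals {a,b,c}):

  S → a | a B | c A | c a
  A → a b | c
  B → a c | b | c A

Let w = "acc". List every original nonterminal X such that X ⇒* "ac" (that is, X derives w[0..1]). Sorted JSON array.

Convert to CNF:
  S -> T0 B | T2 A | T2 T0 | a
  A -> T0 T1 | c
  B -> T0 T2 | T2 A | b
  T0 -> a
  T1 -> b
  T2 -> c

Fill CYK table bottom-up (cells [i..j] with 0 ≤ i ≤ j ≤ 1 only):
  T[0,0] 'a' = {S,T0}  orig:{S}
  T[1,1] 'c' = {A,T2}  orig:{A}
  T[0,1] 'ac' = {B}

Original NTs in T[0,1] deriving "ac": ["B"]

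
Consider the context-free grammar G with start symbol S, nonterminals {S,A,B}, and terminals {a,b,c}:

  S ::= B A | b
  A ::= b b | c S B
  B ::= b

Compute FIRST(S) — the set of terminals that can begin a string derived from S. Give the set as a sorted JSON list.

Compute FIRST by fixpoint:
pass 1:
  A via A→b b: +{b}
  A via A→c S B: +{c}
  B via B→b: +{b}
  S via S→B A: +{b}
  FIRST(S)={b}  FIRST(A)={b,c}  FIRST(B)={b}
pass 2: done
  FIRST(S)={b}  FIRST(A)={b,c}  FIRST(B)={b}

FIRST(S) = ["b"]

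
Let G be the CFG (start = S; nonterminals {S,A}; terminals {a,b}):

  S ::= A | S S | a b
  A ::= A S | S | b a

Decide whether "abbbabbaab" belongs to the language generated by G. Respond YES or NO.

Convert to CNF:
  S -> A S | S S | T0 T1 | T1 T0
  A -> A S | S S | T0 T1 | T1 T0
  T0 -> a
  T1 -> b

CYK fill:
  cell(0,0) a: {T0}  orig:{}
  cell(1,1) b: {T1}  orig:{}
  cell(2,2) b: {T1}  orig:{}
  cell(3,3) b: {T1}  orig:{}
  cell(4,4) a: {T0}  orig:{}
  cell(5,5) b: {T1}  orig:{}
  cell(6,6) b: {T1}  orig:{}
  cell(7,7) a: {T0}  orig:{}
  cell(8,8) a: {T0}  orig:{}
  cell(9,9) b: {T1}  orig:{}
  cell(0,1) ab: {A,S}
  cell(1,2) bb: ∅
  cell(2,3) bb: ∅
  cell(3,4) ba: {A,S}
  cell(4,5) ab: {A,S}
  cell(5,6) bb: ∅
  cell(6,7) ba: {A,S}
  cell(7,8) aa: ∅
  cell(8,9) ab: {A,S}
  cell(0,2) abb: ∅
  cell(1,3) bbb: ∅
  cell(2,4) bba: ∅
  cell(3,5) bab: ∅
  cell(4,6) abb: ∅
  cell(5,7) bba: ∅
  cell(6,8) baa: ∅
  cell(7,9) aab: ∅
  cell(0,3) abbb: ∅
  cell(1,4) bbba: ∅
  cell(2,5) bbab: ∅
  cell(3,6) babb: ∅
  cell(4,7) abba: {A,S}
  cell(5,8) bbaa: ∅
  cell(6,9) baab: {A,S}
  cell(0,4) abbba: ∅
  cell(1,5) bbbab: ∅
  cell(2,6) bbabb: ∅
  cell(3,7) babba: ∅
  cell(4,8) abbaa: ∅
  cell(5,9) bbaab: ∅
  cell(0,5) abbbab: ∅
  cell(1,6) bbbabb: ∅
  cell(2,7) bbabba: ∅
  cell(3,8) babbaa: ∅
  cell(4,9) abbaab: {A,S}
  cell(0,6) abbbabb: ∅
  cell(1,7) bbbabba: ∅
  cell(2,8) bbabbaa: ∅
  cell(3,9) babbaab: ∅
  cell(0,7) abbbabba: ∅
  cell(1,8) bbbabbaa: ∅
  cell(2,9) bbabbaab: ∅
  cell(0,8) abbbabbaa: ∅
  cell(1,9) bbbabbaab: ∅
  cell(0,9) abbbabbaab: ∅

S ∉ T[0,9] ⇒ NO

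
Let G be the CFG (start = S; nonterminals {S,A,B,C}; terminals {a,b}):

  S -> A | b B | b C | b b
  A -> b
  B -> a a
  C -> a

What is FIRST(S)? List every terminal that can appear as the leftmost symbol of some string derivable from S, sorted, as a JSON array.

FIRST sets, iterate to fixpoint:
pass 1:
  A via A→b: +{b}
  B via B→a a: +{a}
  C via C→a: +{a}
  S via S→A: +{b}
  FIRST(S)={b}  FIRST(A)={b}  FIRST(B)={a}  FIRST(C)={a}
pass 2: done
  FIRST(S)={b}  FIRST(A)={b}  FIRST(B)={a}  FIRST(C)={a}

FIRST(S) = ["b"]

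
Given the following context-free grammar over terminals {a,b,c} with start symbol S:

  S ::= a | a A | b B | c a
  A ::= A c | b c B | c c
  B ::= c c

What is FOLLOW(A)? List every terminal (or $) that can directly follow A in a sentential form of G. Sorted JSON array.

FIRST sets, iterate to fixpoint:
[1]
  A via A→b c B: +{b}
  A via A→c c: +{c}
  B via B→c c: +{c}
  S via S→a: +{a}
  S via S→b B: +{b}
  S via S→c a: +{c}
  S: {a,b,c}  A: {b,c}  B: {c}
[2] (no change)
  S: {a,b,c}  A: {b,c}  B: {c}

FOLLOW sets:
FOLLOW(S) := {$}
pass 1:
  A→A c: FOLLOW(A) ⊇ FIRST(c) = {c}; new: +{c}
  A→b c B: FOLLOW(B) ⊇ FOLLOW(A) ⊇ {c}; new: +{c}
  S→a A: FOLLOW(A) ⊇ FOLLOW(S) ⊇ {$}; new: +{$}
  S→b B: FOLLOW(B) ⊇ FOLLOW(S) ⊇ {$}; new: +{$}
  FOLLOW[S]={$}  FOLLOW[A]={$,c}  FOLLOW[B]={$,c}
pass 2: (stable)
  FOLLOW[S]={$}  FOLLOW[A]={$,c}  FOLLOW[B]={$,c}

FOLLOW(A) = ["$", "c"]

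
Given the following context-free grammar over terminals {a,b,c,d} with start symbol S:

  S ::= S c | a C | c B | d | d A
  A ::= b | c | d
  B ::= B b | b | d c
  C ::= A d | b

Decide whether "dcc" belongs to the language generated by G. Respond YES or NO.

Convert to CNF:
  S -> S T2 | T1 A | T2 B | T3 C | d
  A -> b | c | d
  B -> B T0 | T1 T2 | b
  C -> A T1 | b
  T0 -> b
  T1 -> d
  T2 -> c
  T3 -> a

Fill CYK table bottom-up:
  T[0,0] 'd' = {A,S,T1}  orig:{A,S}
  T[1,1] 'c' = {A,T2}  orig:{A}
  T[2,2] 'c' = {A,T2}  orig:{A}
  T[0,1] 'dc' = {B,S}
  T[1,2] 'cc' = ∅
  T[0,2] 'dcc' = {S}

S ∈ T[0,2] ⇒ YES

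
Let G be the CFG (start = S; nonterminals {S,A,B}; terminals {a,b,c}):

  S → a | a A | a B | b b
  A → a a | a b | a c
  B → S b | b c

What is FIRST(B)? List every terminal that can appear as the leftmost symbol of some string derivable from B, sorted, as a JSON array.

FIRST iteration:
iter 1:
  A via A→a a: +{a}
  B via B→b c: +{b}
  S via S→a: +{a}
  S via S→b b: +{b}
  FIRST(S)={a,b}  FIRST(A)={a}  FIRST(B)={b}
iter 2:
  B via B→S b: +{a}
  FIRST(S)={a,b}  FIRST(A)={a}  FIRST(B)={a,b}
iter 3: (stable)
  FIRST(S)={a,b}  FIRST(A)={a}  FIRST(B)={a,b}

FIRST(B) = ["a", "b"]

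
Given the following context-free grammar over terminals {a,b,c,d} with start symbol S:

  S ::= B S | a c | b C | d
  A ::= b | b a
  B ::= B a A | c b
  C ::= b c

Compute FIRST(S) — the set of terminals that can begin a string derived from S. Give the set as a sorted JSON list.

FIRST sets, iterate to fixpoint:
pass 1:
  A via A→b: +{b}
  B via B→c b: +{c}
  C via C→b c: +{b}
  S via S→B S: +{c}
  S via S→a c: +{a}
  S via S→b C: +{b}
  S via S→d: +{d}
  FIRST[S]={a,b,c,d}  FIRST[A]={b}  FIRST[B]={c}  FIRST[C]={b}
pass 2: (stable)
  FIRST[S]={a,b,c,d}  FIRST[A]={b}  FIRST[B]={c}  FIRST[C]={b}

FIRST(S) = ["a", "b", "c", "d"]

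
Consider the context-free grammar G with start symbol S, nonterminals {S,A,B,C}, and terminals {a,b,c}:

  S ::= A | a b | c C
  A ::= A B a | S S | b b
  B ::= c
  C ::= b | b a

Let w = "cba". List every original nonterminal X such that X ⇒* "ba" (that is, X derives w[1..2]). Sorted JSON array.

Convert to CNF:
  S -> A X4 | S S | T0 T1 | T1 T1 | T2 C
  A -> A X3 | S S | T1 T1
  B -> c
  C -> T1 T0 | b
  T0 -> a
  T1 -> b
  T2 -> c
  X3 -> B T0
  X4 -> B T0

CYK table (by increasing span) (cells [i..j] with 1 ≤ i ≤ j ≤ 2 only):
  [1..1]={C,T1}  "b"  orig:{C}
  [2..2]={T0}  "a"  orig:{}
  [1..2]={C}  "ba"

Original NTs in T[1,2] deriving "ba": ["C"]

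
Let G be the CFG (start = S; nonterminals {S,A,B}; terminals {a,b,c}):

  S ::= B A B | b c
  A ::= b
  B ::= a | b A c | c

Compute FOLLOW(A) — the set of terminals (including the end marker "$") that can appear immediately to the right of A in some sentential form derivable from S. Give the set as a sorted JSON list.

Compute FIRST by fixpoint:
round 1:
  A via A→b: +{b}
  B via B→a: +{a}
  B via B→b A c: +{b}
  B via B→c: +{c}
  S via S→B A B: +{a,b,c}
  FIRST(S)={a,b,c}  FIRST(A)={b}  FIRST(B)={a,b,c}
round 2: (no change)
  FIRST(S)={a,b,c}  FIRST(A)={b}  FIRST(B)={a,b,c}

FOLLOW sets:
seed FOLLOW(S) with $
round 1:
  B→b A c: FOLLOW(A) ⊇ FIRST(c) = {c}; new: +{c}
  S→B A B: FOLLOW(B) ⊇ FIRST(A) = {b}; new: +{b}
  S→B A B: FOLLOW(A) ⊇ FIRST(B) = {a,b,c}; new: +{a,b}
  S→B A B: FOLLOW(B) ⊇ FOLLOW(S) ⊇ {$}; new: +{$}
  S: {$}  A: {a,b,c}  B: {$,b}
round 2: — fixpoint
  S: {$}  A: {a,b,c}  B: {$,b}

FOLLOW(A) = ["a", "b", "c"]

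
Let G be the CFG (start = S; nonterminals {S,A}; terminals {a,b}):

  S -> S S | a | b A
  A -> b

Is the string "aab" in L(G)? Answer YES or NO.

Convert to CNF:
  S -> S S | T0 A | a
  A -> b
  T0 -> b

CYK table (by increasing span):
  T[0,0] 'a' = {S}
  T[1,1] 'a' = {S}
  T[2,2] 'b' = {A,T0}  orig:{A}
  T[0,1] 'aa' = {S}
  T[1,2] 'ab' = ∅
  T[0,2] 'aab' = ∅

S ∉ T[0,2] ⇒ NO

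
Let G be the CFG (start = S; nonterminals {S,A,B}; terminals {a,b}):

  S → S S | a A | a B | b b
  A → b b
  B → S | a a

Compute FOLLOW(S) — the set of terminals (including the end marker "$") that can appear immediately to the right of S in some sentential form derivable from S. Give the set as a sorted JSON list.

FIRST iteration:
iter 1:
  A via A→b b: +{b}
  B via B→a a: +{a}
  S via S→a A: +{a}
  S via S→b b: +{b}
  FIRST[S]={a,b}  FIRST[A]={b}  FIRST[B]={a}
iter 2:
  B via B→S: +{b}
  FIRST[S]={a,b}  FIRST[A]={b}  FIRST[B]={a,b}
iter 3: — fixpoint
  FIRST[S]={a,b}  FIRST[A]={b}  FIRST[B]={a,b}

FOLLOW sets:
initialize: $ ∈ FOLLOW(S)
[1]
  S→S S: FOLLOW(S) ⊇ FIRST(S) = {a,b}; new: +{a,b}
  S→a A: FOLLOW(A) ⊇ FOLLOW(S) ⊇ {$,a,b}; new: +{$,a,b}
  S→a B: FOLLOW(B) ⊇ FOLLOW(S) ⊇ {$,a,b}; new: +{$,a,b}
  S: {$,a,b}  A: {$,a,b}  B: {$,a,b}
[2] — fixpoint
  S: {$,a,b}  A: {$,a,b}  B: {$,a,b}

FOLLOW(S) = ["$", "a", "b"]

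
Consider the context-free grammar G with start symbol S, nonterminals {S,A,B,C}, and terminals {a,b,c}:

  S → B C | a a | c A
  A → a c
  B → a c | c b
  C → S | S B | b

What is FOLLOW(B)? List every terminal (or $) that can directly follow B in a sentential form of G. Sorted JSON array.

Compute FIRST by fixpoint:
pass 1:
  A via A→a c: +{a}
  B via B→a c: +{a}
  B via B→c b: +{c}
  C via C→b: +{b}
  S via S→B C: +{a,c}
  FIRST[S]={a,c}  FIRST[A]={a}  FIRST[B]={a,c}  FIRST[C]={b}
pass 2:
  C via C→S: +{a,c}
  FIRST[S]={a,c}  FIRST[A]={a}  FIRST[B]={a,c}  FIRST[C]={a,b,c}
pass 3: (stable)
  FIRST[S]={a,c}  FIRST[A]={a}  FIRST[B]={a,c}  FIRST[C]={a,b,c}

FOLLOW iteration:
initialize: $ ∈ FOLLOW(S)
pass 1:
  C→S B: FOLLOW(S) ⊇ FIRST(B) = {a,c}; new: +{a,c}
  S→B C: FOLLOW(B) ⊇ FIRST(C) = {a,b,c}; new: +{a,b,c}
  S→B C: FOLLOW(C) ⊇ FOLLOW(S) ⊇ {$,a,c}; new: +{$,a,c}
  S→c A: FOLLOW(A) ⊇ FOLLOW(S) ⊇ {$,a,c}; new: +{$,a,c}
  S: {$,a,c}  A: {$,a,c}  B: {a,b,c}  C: {$,a,c}
pass 2:
  C→S B: FOLLOW(B) ⊇ FOLLOW(C) ⊇ {$,a,c}; new: +{$}
  S: {$,a,c}  A: {$,a,c}  B: {$,a,b,c}  C: {$,a,c}
pass 3: — fixpoint
  S: {$,a,c}  A: {$,a,c}  B: {$,a,b,c}  C: {$,a,c}

FOLLOW(B) = ["$", "a", "b", "c"]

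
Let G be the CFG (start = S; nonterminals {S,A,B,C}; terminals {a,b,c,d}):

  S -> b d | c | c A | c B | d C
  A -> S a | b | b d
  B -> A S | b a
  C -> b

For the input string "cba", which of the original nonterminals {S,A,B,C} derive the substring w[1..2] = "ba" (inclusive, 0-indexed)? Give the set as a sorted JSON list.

CNF form of G:
  S -> T1 T2 | T2 C | T3 A | T3 B | c
  A -> S T0 | T1 T2 | b
  B -> A S | T1 T0
  C -> b
  T0 -> a
  T1 -> b
  T2 -> d
  T3 -> c

Fill CYK table bottom-up — only the sub-triangle for w[1..2]:
  cell(1,1) b: {A,C,T1}  orig:{A,C}
  cell(2,2) a: {T0}  orig:{}
  cell(1,2) ba: {B}

Original NTs in T[1,2] deriving "ba": ["B"]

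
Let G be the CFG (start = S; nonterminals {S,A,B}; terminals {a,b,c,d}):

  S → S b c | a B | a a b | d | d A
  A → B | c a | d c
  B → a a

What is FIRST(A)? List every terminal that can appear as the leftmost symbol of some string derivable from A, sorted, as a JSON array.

FIRST iteration:
pass 1:
  A via A→c a: +{c}
  A via A→d c: +{d}
  B via B→a a: +{a}
  S via S→a B: +{a}
  S via S→d: +{d}
  FIRST(S)={a,d}  FIRST(A)={c,d}  FIRST(B)={a}
pass 2:
  A via A→B: +{a}
  FIRST(S)={a,d}  FIRST(A)={a,c,d}  FIRST(B)={a}
pass 3: (stable)
  FIRST(S)={a,d}  FIRST(A)={a,c,d}  FIRST(B)={a}

FIRST(A) = ["a", "c", "d"]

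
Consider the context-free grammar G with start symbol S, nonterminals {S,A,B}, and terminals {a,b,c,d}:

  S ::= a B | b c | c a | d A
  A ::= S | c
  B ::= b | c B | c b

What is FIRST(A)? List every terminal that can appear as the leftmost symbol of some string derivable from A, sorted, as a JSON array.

FIRST iteration:
pass 1:
  A via A→c: +{c}
  B via B→b: +{b}
  B via B→c B: +{c}
  S via S→a B: +{a}
  S via S→b c: +{b}
  S via S→c a: +{c}
  S via S→d A: +{d}
  FIRST(S)={a,b,c,d}  FIRST(A)={c}  FIRST(B)={b,c}
pass 2:
  A via A→S: +{a,b,d}
  FIRST(S)={a,b,c,d}  FIRST(A)={a,b,c,d}  FIRST(B)={b,c}
pass 3: — fixpoint
  FIRST(S)={a,b,c,d}  FIRST(A)={a,b,c,d}  FIRST(B)={b,c}

FIRST(A) = ["a", "b", "c", "d"]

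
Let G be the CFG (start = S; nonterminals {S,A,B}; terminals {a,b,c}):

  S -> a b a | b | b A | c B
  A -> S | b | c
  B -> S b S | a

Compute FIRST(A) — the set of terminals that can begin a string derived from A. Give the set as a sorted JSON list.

FIRST sets, iterate to fixpoint:
[1]
  A via A→b: +{b}
  A via A→c: +{c}
  B via B→a: +{a}
  S via S→a b a: +{a}
  S via S→b: +{b}
  S via S→c B: +{c}
  S: {a,b,c}  A: {b,c}  B: {a}
[2]
  A via A→S: +{a}
  B via B→S b S: +{b,c}
  S: {a,b,c}  A: {a,b,c}  B: {a,b,c}
[3] (no change)
  S: {a,b,c}  A: {a,b,c}  B: {a,b,c}

FIRST(A) = ["a", "b", "c"]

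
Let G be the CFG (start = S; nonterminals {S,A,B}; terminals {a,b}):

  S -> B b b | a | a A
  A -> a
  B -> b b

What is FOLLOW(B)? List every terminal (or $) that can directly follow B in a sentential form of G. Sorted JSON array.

FIRST sets, iterate to fixpoint:
[1]
  A via A→a: +{a}
  B via B→b b: +{b}
  S via S→B b b: +{b}
  S via S→a: +{a}
  S: {a,b}  A: {a}  B: {b}
[2] (no change)
  S: {a,b}  A: {a}  B: {b}

FOLLOW iteration:
FOLLOW(S) := {$}
pass 1:
  S→B b b: FOLLOW(B) ⊇ FIRST(b) = {b}; new: +{b}
  S→a A: FOLLOW(A) ⊇ FOLLOW(S) ⊇ {$}; new: +{$}
  FOLLOW[S]={$}  FOLLOW[A]={$}  FOLLOW[B]={b}
pass 2: (no change)
  FOLLOW[S]={$}  FOLLOW[A]={$}  FOLLOW[B]={b}

FOLLOW(B) = ["b"]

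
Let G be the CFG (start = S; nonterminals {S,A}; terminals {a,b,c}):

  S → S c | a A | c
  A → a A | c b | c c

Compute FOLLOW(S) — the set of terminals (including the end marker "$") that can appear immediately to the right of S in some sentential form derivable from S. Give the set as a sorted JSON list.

FIRST sets, iterate to fixpoint:
[1]
  A via A→a A: +{a}
  A via A→c b: +{c}
  S via S→a A: +{a}
  S via S→c: +{c}
  FIRST[S]={a,c}  FIRST[A]={a,c}
[2] done
  FIRST[S]={a,c}  FIRST[A]={a,c}

Compute FOLLOW by fixpoint:
seed FOLLOW(S) with $
pass 1:
  S→S c: FOLLOW(S) ⊇ FIRST(c) = {c}; new: +{c}
  S→a A: FOLLOW(A) ⊇ FOLLOW(S) ⊇ {$,c}; new: +{$,c}
  FOLLOW(S)={$,c}  FOLLOW(A)={$,c}
pass 2: (stable)
  FOLLOW(S)={$,c}  FOLLOW(A)={$,c}

FOLLOW(S) = ["$", "c"]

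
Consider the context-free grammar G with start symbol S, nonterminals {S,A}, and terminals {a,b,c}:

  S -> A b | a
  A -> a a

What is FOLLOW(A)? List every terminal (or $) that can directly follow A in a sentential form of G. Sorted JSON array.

FIRST sets, iterate to fixpoint:
pass 1:
  A via A→a a: +{a}
  S via S→A b: +{a}
  FIRST[S]={a}  FIRST[A]={a}
pass 2: done
  FIRST[S]={a}  FIRST[A]={a}

Compute FOLLOW by fixpoint:
FOLLOW(S) := {$}
[1]
  S→A b: FOLLOW(A) ⊇ FIRST(b) = {b}; new: +{b}
  FOLLOW(S)={$}  FOLLOW(A)={b}
[2] (stable)
  FOLLOW(S)={$}  FOLLOW(A)={b}

FOLLOW(A) = ["b"]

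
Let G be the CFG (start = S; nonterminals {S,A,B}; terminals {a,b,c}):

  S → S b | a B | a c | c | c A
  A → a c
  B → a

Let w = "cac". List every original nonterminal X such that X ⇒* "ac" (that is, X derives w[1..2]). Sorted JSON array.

CNF form of G:
  S -> S T2 | T0 B | T0 T1 | T1 A | c
  A -> T0 T1
  B -> a
  T0 -> a
  T1 -> c
  T2 -> b

CYK table (by increasing span), restricted to cells inside w[1..2]:
  cell(1,1) a: {B,T0}  orig:{B}
  cell(2,2) c: {S,T1}  orig:{S}
  cell(1,2) ac: {A,S}

Original NTs in T[1,2] deriving "ac": ["A", "S"]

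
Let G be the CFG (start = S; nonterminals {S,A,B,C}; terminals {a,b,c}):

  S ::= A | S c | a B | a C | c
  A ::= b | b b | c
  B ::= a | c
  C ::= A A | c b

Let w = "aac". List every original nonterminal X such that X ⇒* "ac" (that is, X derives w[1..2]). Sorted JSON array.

CNF form of G:
  S -> S T1 | T0 T0 | T2 B | T2 C | b | c
  A -> T0 T0 | b | c
  B -> a | c
  C -> A A | T1 T0
  T0 -> b
  T1 -> c
  T2 -> a

CYK table (by increasing span), restricted to cells inside w[1..2]:
  [1..1]={B,T2}  "a"  orig:{B}
  [2..2]={A,B,S,T1}  "c"  orig:{A,B,S}
  [1..2]={S}  "ac"

Original NTs in T[1,2] deriving "ac": ["S"]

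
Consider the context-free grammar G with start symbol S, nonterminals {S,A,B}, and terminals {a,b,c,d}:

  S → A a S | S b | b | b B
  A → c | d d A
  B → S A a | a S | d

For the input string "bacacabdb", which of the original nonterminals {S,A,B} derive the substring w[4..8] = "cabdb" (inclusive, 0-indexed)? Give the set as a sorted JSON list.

Convert to CNF:
  S -> A X5 | S T2 | T2 B | b
  A -> T0 X3 | c
  B -> S X4 | T1 S | d
  T0 -> d
  T1 -> a
  T2 -> b
  X3 -> T0 A
  X4 -> A T1
  X5 -> T1 S

CYK fill — only the sub-triangle for w[4..8]:
  T[4,4] 'c' = {A}
  T[5,5] 'a' = {T1}  orig:{}
  T[6,6] 'b' = {S,T2}  orig:{S}
  T[7,7] 'd' = {B,T0}  orig:{B}
  T[8,8] 'b' = {S,T2}  orig:{S}
  T[4,5] 'ca' = {X4}  orig:{}
  T[5,6] 'ab' = {B,X5}  orig:{B}
  T[6,7] 'bd' = {S}
  T[7,8] 'db' = ∅
  T[4,6] 'cab' = {S}
  T[5,7] 'abd' = {B,X5}  orig:{B}
  T[6,8] 'bdb' = {S}
  T[4,7] 'cabd' = {S}
  T[5,8] 'abdb' = {B,X5}  orig:{B}
  T[4,8] 'cabdb' = {S}

Original NTs in T[4,8] deriving "cabdb": ["S"]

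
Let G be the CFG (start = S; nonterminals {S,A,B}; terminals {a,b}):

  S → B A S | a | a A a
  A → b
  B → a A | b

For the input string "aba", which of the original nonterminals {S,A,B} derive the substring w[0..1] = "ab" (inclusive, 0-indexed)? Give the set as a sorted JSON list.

Convert to CNF:
  S -> B X1 | T0 X2 | a
  A -> b
  B -> T0 A | b
  T0 -> a
  X1 -> A S
  X2 -> A T0

Fill CYK table bottom-up, restricted to cells inside w[0..1]:
  T[0,0] 'a' = {S,T0}  orig:{S}
  T[1,1] 'b' = {A,B}
  T[0,1] 'ab' = {B}

Original NTs in T[0,1] deriving "ab": ["B"]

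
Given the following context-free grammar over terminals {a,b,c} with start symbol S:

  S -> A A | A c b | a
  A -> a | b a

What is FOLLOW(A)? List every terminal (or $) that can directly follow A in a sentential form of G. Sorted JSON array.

Compute FIRST by fixpoint:
round 1:
  A via A→a: +{a}
  A via A→b a: +{b}
  S via S→A A: +{a,b}
  FIRST[S]={a,b}  FIRST[A]={a,b}
round 2: (stable)
  FIRST[S]={a,b}  FIRST[A]={a,b}

FOLLOW iteration:
initialize: $ ∈ FOLLOW(S)
iter 1:
  S→A A: FOLLOW(A) ⊇ FIRST(A) = {a,b}; new: +{a,b}
  S→A A: FOLLOW(A) ⊇ FOLLOW(S) ⊇ {$}; new: +{$}
  S→A c b: FOLLOW(A) ⊇ FIRST(c) = {c}; new: +{c}
  S: {$}  A: {$,a,b,c}
iter 2: (no change)
  S: {$}  A: {$,a,b,c}

FOLLOW(A) = ["$", "a", "b", "c"]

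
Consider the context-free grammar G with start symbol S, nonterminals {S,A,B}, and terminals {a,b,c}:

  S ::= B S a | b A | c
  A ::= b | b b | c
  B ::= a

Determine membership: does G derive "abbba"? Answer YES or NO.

Convert to CNF:
  S -> B X2 | T0 A | c
  A -> T0 T0 | b | c
  B -> a
  T0 -> b
  T1 -> a
  X2 -> S T1

Fill CYK table bottom-up:
  T[0,0] 'a' = {B,T1}  orig:{B}
  T[1,1] 'b' = {A,T0}  orig:{A}
  T[2,2] 'b' = {A,T0}  orig:{A}
  T[3,3] 'b' = {A,T0}  orig:{A}
  T[4,4] 'a' = {B,T1}  orig:{B}
  T[0,1] 'ab' = ∅
  T[1,2] 'bb' = {A,S}
  T[2,3] 'bb' = {A,S}
  T[3,4] 'ba' = ∅
  T[0,2] 'abb' = ∅
  T[1,3] 'bbb' = {S}
  T[2,4] 'bba' = {X2}  orig:{}
  T[0,3] 'abbb' = ∅
  T[1,4] 'bbba' = {X2}  orig:{}
  T[0,4] 'abbba' = {S}

S ∈ T[0,4] ⇒ YES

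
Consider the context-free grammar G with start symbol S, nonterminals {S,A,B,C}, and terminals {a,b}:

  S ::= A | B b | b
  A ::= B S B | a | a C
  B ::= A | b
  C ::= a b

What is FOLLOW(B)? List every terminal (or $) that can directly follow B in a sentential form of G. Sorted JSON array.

Compute FIRST by fixpoint:
[1]
  A via A→a: +{a}
  B via B→A: +{a}
  B via B→b: +{b}
  C via C→a b: +{a}
  S via S→A: +{a}
  S via S→B b: +{b}
  FIRST[S]={a,b}  FIRST[A]={a}  FIRST[B]={a,b}  FIRST[C]={a}
[2]
  A via A→B S B: +{b}
  FIRST[S]={a,b}  FIRST[A]={a,b}  FIRST[B]={a,b}  FIRST[C]={a}
[3] done
  FIRST[S]={a,b}  FIRST[A]={a,b}  FIRST[B]={a,b}  FIRST[C]={a}

FOLLOW iteration:
initialize: $ ∈ FOLLOW(S)
[1]
  A→B S B: FOLLOW(B) ⊇ FIRST(S) = {a,b}; new: +{a,b}
  A→B S B: FOLLOW(S) ⊇ FIRST(B) = {a,b}; new: +{a,b}
  B→A: FOLLOW(A) ⊇ FOLLOW(B) ⊇ {a,b}; new: +{a,b}
  S→A: FOLLOW(A) ⊇ FOLLOW(S) ⊇ {$,a,b}; new: +{$}
  S: {$,a,b}  A: {$,a,b}  B: {a,b}  C: {}
[2]
  A→B S B: FOLLOW(B) ⊇ FOLLOW(A) ⊇ {$,a,b}; new: +{$}
  A→a C: FOLLOW(C) ⊇ FOLLOW(A) ⊇ {$,a,b}; new: +{$,a,b}
  S: {$,a,b}  A: {$,a,b}  B: {$,a,b}  C: {$,a,b}
[3] done
  S: {$,a,b}  A: {$,a,b}  B: {$,a,b}  C: {$,a,b}

FOLLOW(B) = ["$", "a", "b"]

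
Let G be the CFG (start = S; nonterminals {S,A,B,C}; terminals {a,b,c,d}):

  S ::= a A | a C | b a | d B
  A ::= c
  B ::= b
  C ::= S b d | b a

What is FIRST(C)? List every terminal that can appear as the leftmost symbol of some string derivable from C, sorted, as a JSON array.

Compute FIRST by fixpoint:
iter 1:
  A via A→c: +{c}
  B via B→b: +{b}
  C via C→b a: +{b}
  S via S→a A: +{a}
  S via S→b a: +{b}
  S via S→d B: +{d}
  S: {a,b,d}  A: {c}  B: {b}  C: {b}
iter 2:
  C via C→S b d: +{a,d}
  S: {a,b,d}  A: {c}  B: {b}  C: {a,b,d}
iter 3: (stable)
  S: {a,b,d}  A: {c}  B: {b}  C: {a,b,d}

FIRST(C) = ["a", "b", "d"]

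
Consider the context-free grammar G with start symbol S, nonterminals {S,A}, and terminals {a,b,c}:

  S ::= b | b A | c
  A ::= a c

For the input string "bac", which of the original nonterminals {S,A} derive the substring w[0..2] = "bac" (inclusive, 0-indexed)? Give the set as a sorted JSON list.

CNF form of G:
  S -> T2 A | b | c
  A -> T0 T1
  T0 -> a
  T1 -> c
  T2 -> b

CYK table (by increasing span) (cells [i..j] with 0 ≤ i ≤ j ≤ 2 only):
  T[0,0] 'b' = {S,T2}  orig:{S}
  T[1,1] 'a' = {T0}  orig:{}
  T[2,2] 'c' = {S,T1}  orig:{S}
  T[0,1] 'ba' = ∅
  T[1,2] 'ac' = {A}
  T[0,2] 'bac' = {S}

Original NTs in T[0,2] deriving "bac": ["S"]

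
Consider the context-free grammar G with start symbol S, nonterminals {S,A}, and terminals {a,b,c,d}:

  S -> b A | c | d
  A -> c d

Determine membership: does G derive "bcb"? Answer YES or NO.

Convert to CNF:
  S -> T2 A | c | d
  A -> T0 T1
  T0 -> c
  T1 -> d
  T2 -> b

CYK fill:
  [0..0]={T2}  "b"  orig:{}
  [1..1]={S,T0}  "c"  orig:{S}
  [2..2]={T2}  "b"  orig:{}
  [0..1]=∅  "bc"
  [1..2]=∅  "cb"
  [0..2]=∅  "bcb"

S ∉ T[0,2] ⇒ NO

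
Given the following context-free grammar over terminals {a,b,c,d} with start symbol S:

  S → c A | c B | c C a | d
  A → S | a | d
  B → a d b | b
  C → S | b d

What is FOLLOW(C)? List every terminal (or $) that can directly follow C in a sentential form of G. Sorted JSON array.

FIRST sets, iterate to fixpoint:
pass 1:
  A via A→a: +{a}
  A via A→d: +{d}
  B via B→a d b: +{a}
  B via B→b: +{b}
  C via C→b d: +{b}
  S via S→c A: +{c}
  S via S→d: +{d}
  FIRST(S)={c,d}  FIRST(A)={a,d}  FIRST(B)={a,b}  FIRST(C)={b}
pass 2:
  A via A→S: +{c}
  C via C→S: +{c,d}
  FIRST(S)={c,d}  FIRST(A)={a,c,d}  FIRST(B)={a,b}  FIRST(C)={b,c,d}
pass 3: (stable)
  FIRST(S)={c,d}  FIRST(A)={a,c,d}  FIRST(B)={a,b}  FIRST(C)={b,c,d}

Compute FOLLOW by fixpoint:
FOLLOW(S) := {$}
pass 1:
  S→c A: FOLLOW(A) ⊇ FOLLOW(S) ⊇ {$}; new: +{$}
  S→c B: FOLLOW(B) ⊇ FOLLOW(S) ⊇ {$}; new: +{$}
  S→c C a: FOLLOW(C) ⊇ FIRST(a) = {a}; new: +{a}
  FOLLOW[S]={$}  FOLLOW[A]={$}  FOLLOW[B]={$}  FOLLOW[C]={a}
pass 2:
  C→S: FOLLOW(S) ⊇ FOLLOW(C) ⊇ {a}; new: +{a}
  S→c A: FOLLOW(A) ⊇ FOLLOW(S) ⊇ {$,a}; new: +{a}
  S→c B: FOLLOW(B) ⊇ FOLLOW(S) ⊇ {$,a}; new: +{a}
  FOLLOW[S]={$,a}  FOLLOW[A]={$,a}  FOLLOW[B]={$,a}  FOLLOW[C]={a}
pass 3: (stable)
  FOLLOW[S]={$,a}  FOLLOW[A]={$,a}  FOLLOW[B]={$,a}  FOLLOW[C]={a}

FOLLOW(C) = ["a"]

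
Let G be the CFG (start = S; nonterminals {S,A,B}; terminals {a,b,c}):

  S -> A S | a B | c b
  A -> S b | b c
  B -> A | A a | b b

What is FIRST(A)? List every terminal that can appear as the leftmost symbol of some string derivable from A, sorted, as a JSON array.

FIRST iteration:
round 1:
  A via A→b c: +{b}
  B via B→A: +{b}
  S via S→A S: +{b}
  S via S→a B: +{a}
  S via S→c b: +{c}
  FIRST(S)={a,b,c}  FIRST(A)={b}  FIRST(B)={b}
round 2:
  A via A→S b: +{a,c}
  B via B→A: +{a,c}
  FIRST(S)={a,b,c}  FIRST(A)={a,b,c}  FIRST(B)={a,b,c}
round 3: (no change)
  FIRST(S)={a,b,c}  FIRST(A)={a,b,c}  FIRST(B)={a,b,c}

FIRST(A) = ["a", "b", "c"]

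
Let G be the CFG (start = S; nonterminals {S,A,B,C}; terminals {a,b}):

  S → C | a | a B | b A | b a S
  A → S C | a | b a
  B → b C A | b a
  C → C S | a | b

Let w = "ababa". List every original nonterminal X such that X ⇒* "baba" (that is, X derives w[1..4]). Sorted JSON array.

CNF form of G:
  S -> C S | T0 A | T0 X3 | T1 B | a | b
  A -> S C | T0 T1 | a
  B -> T0 T1 | T0 X2
  C -> C S | a | b
  T0 -> b
  T1 -> a
  X2 -> C A
  X3 -> T1 S

Fill CYK table bottom-up — only the sub-triangle for w[1..4]:
  cell(1,1) b: {C,S,T0}  orig:{C,S}
  cell(2,2) a: {A,C,S,T1}  orig:{A,C,S}
  cell(3,3) b: {C,S,T0}  orig:{C,S}
  cell(4,4) a: {A,C,S,T1}  orig:{A,C,S}
  cell(1,2) ba: {A,B,C,S,X2}  orig:{A,B,C,S}
  cell(2,3) ab: {A,C,S,X3}  orig:{A,C,S}
  cell(3,4) ba: {A,B,C,S,X2}  orig:{A,B,C,S}
  cell(1,3) bab: {A,C,S,X2}  orig:{A,C,S}
  cell(2,4) aba: {A,C,S,X2,X3}  orig:{A,C,S}
  cell(1,4) baba: {A,B,C,S,X2}  orig:{A,B,C,S}

Original NTs in T[1,4] deriving "baba": ["A", "B", "C", "S"]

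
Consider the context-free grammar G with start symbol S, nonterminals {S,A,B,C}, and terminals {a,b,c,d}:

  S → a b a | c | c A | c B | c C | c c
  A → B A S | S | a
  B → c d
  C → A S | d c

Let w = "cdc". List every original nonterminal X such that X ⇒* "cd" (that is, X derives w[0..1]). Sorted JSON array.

CNF form of G:
  S -> T0 X6 | T2 A | T2 B | T2 C | T2 T2 | c
  A -> B X4 | T0 X5 | T2 A | T2 B | T2 C | T2 T2 | a | c
  B -> T2 T3
  C -> A S | T3 T2
  T0 -> a
  T1 -> b
  T2 -> c
  T3 -> d
  X4 -> A S
  X5 -> T1 T0
  X6 -> T1 T0

CYK fill, restricted to cells inside w[0..1]:
  [0..0]={A,S,T2}  "c"  orig:{A,S}
  [1..1]={T3}  "d"  orig:{}
  [0..1]={B}  "cd"

Original NTs in T[0,1] deriving "cd": ["B"]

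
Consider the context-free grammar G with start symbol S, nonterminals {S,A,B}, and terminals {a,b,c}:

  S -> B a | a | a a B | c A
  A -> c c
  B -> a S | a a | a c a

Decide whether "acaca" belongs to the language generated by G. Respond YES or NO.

CNF form of G:
  S -> B T1 | T0 A | T1 X3 | a
  A -> T0 T0
  B -> T1 S | T1 T1 | T1 X2
  T0 -> c
  T1 -> a
  X2 -> T0 T1
  X3 -> T1 B

Fill CYK table bottom-up:
  T[0,0] 'a' = {S,T1}  orig:{S}
  T[1,1] 'c' = {T0}  orig:{}
  T[2,2] 'a' = {S,T1}  orig:{S}
  T[3,3] 'c' = {T0}  orig:{}
  T[4,4] 'a' = {S,T1}  orig:{S}
  T[0,1] 'ac' = ∅
  T[1,2] 'ca' = {X2}  orig:{}
  T[2,3] 'ac' = ∅
  T[3,4] 'ca' = {X2}  orig:{}
  T[0,2] 'aca' = {B}
  T[1,3] 'cac' = ∅
  T[2,4] 'aca' = {B}
  T[0,3] 'acac' = ∅
  T[1,4] 'caca' = ∅
  T[0,4] 'acaca' = ∅

S ∉ T[0,4] ⇒ NO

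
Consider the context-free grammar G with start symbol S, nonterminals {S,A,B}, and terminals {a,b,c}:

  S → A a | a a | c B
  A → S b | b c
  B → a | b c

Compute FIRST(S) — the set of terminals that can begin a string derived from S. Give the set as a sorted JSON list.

Compute FIRST by fixpoint:
pass 1:
  A via A→b c: +{b}
  B via B→a: +{a}
  B via B→b c: +{b}
  S via S→A a: +{b}
  S via S→a a: +{a}
  S via S→c B: +{c}
  FIRST[S]={a,b,c}  FIRST[A]={b}  FIRST[B]={a,b}
pass 2:
  A via A→S b: +{a,c}
  FIRST[S]={a,b,c}  FIRST[A]={a,b,c}  FIRST[B]={a,b}
pass 3: (stable)
  FIRST[S]={a,b,c}  FIRST[A]={a,b,c}  FIRST[B]={a,b}

FIRST(S) = ["a", "b", "c"]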